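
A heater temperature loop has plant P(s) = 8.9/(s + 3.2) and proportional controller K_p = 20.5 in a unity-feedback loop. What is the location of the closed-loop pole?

Closed-loop transfer function: T(s) = K_p·P(s)/(1 + K_p·P(s)) = 182.5/(s + 3.2 + 182.5) = 182.5/(s + 185.7).
The closed-loop pole is at s = −185.7.

s = -185.7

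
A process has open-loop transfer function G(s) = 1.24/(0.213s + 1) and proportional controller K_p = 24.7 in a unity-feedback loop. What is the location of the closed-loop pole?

Closed loop: T(s) = K_p·G/(1+K_p·G) = 30.63/(0.213s + 1 + 30.63), with pole at s = −(1 + 30.63)/0.213 = −148.5.

s = -148.5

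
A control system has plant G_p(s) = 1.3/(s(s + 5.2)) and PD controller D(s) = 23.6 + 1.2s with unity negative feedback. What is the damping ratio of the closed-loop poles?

Forward path: (23.6 + 1.2s)·1.3/(s(s+5.2)). The closed-loop characteristic equation is s² + (5.2 + 1.3·1.2)s + 1.3·23.6 = 0.
That is s² + 6.76s + 30.68 = 0, so ω_n = 5.539 rad/s and ζ = 6.76/(2·5.539) = 0.6102.

ζ = 0.61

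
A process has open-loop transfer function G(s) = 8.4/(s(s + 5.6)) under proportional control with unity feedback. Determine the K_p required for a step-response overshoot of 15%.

From %OS = 100·exp(−πζ/√(1−ζ²)) = 15%, ζ = −ln(0.15)/√(π²+ln²(0.15)) = 0.5169.
Characteristic equation s² + 5.6s + 8.4K_p = 0 gives ζ = 5.6/(2√(8.4K_p)).
Setting ζ = 0.5169: √(8.4K_p) = 5.6/(2·0.5169) = 5.417, so K_p = 29.34/8.4 = 3.49.

K_p = 3.49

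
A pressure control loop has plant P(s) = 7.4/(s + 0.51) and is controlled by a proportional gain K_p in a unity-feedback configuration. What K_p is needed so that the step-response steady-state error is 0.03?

K_p = 2.23

The loop is type 0, so e_ss(step) = 1/(1 + K_pos) with K_pos = K_p·P(0).
P(0) = 14.51. Require 1/(1 + K_p·14.51) = 0.03, so 1 + 14.51·K_p = 33.33.
K_p = (33.33 − 1)/14.51 = 2.23.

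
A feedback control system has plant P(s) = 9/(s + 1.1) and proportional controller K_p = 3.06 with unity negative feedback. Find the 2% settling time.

T_s ≈ 0.14 s

Closed-loop transfer function: T(s) = K_p·P(s)/(1 + K_p·P(s)) = 27.54/(s + 1.1 + 27.54) = 27.54/(s + 28.64).
Time constant τ = 1/28.64 = 0.03492 s, so the 2% settling time is about 4τ = 0.14 s.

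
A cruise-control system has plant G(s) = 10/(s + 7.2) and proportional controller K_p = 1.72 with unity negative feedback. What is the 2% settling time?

T_s ≈ 0.164 s

Closed-loop transfer function: T(s) = K_p·G(s)/(1 + K_p·G(s)) = 17.2/(s + 7.2 + 17.2) = 17.2/(s + 24.4).
Time constant τ = 1/24.4 = 0.04098 s, so the 2% settling time is about 4τ = 0.164 s.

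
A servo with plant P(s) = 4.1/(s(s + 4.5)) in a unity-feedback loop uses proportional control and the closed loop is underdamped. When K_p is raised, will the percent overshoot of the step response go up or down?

increase

ζ = 4.5/(2√(4.1K_p)) decreases as K_p grows; lower damping means more overshoot.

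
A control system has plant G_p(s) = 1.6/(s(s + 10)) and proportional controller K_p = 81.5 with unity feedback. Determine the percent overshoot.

Closed-loop characteristic equation: s² + 10s + 130.4 = 0, so ω_n = 11.42 rad/s and ζ = 10/(2·11.42) = 0.4379.
%OS = 100·exp(−πζ/√(1−ζ²)) = 100·exp(−π·0.4379/√0.8083) = 21.7%.

21.7%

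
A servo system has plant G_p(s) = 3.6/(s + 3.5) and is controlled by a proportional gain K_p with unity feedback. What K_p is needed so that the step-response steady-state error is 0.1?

K_p = 8.75

The loop is type 0, so e_ss(step) = 1/(1 + K_pos) with K_pos = K_p·G_p(0).
G_p(0) = 1.029. Require 1/(1 + K_p·1.029) = 0.1, so 1 + 1.029·K_p = 10.
K_p = (10 − 1)/1.029 = 8.75.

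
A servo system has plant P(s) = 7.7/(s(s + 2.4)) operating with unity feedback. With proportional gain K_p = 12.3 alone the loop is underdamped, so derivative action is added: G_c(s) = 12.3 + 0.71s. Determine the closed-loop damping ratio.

Forward path: (12.3 + 0.71s)·7.7/(s(s+2.4)). The closed-loop characteristic equation is s² + (2.4 + 7.7·0.71)s + 7.7·12.3 = 0.
That is s² + 7.867s + 94.71 = 0, so ω_n = 9.732 rad/s and ζ = 7.867/(2·9.732) = 0.4042.

ζ = 0.404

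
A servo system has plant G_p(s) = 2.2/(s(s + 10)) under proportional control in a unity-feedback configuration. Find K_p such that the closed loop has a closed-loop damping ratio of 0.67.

Closed-loop characteristic equation: s² + 10s + K_p·2.2 = 0.
So ω_n = √(2.2K_p) and 2ζω_n = 10, giving ζ = 10/(2√(2.2K_p)).
Setting ζ = 0.67: √(2.2K_p) = 10/(2·0.67) = 7.463, so K_p = 55.69/2.2 = 25.3.

K_p = 25.3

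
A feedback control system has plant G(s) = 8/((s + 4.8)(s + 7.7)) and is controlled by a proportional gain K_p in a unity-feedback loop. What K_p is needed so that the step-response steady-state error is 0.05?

The loop is type 0, so e_ss(step) = 1/(1 + K_pos) with K_pos = K_p·G(0).
G(0) = 0.2165. Require 1/(1 + K_p·0.2165) = 0.05, so 1 + 0.2165·K_p = 20.
K_p = (20 − 1)/0.2165 = 87.8.

K_p = 87.8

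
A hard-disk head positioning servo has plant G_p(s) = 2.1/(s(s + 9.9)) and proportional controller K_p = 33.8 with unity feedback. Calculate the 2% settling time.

T_s ≈ 0.808 s

The closed-loop denominator s² + 9.9s + 70.98 gives ω_n = √70.98 = 8.425 and ζ = 9.9/(2ω_n) = 0.5875.
2% settling time T_s ≈ 4/(ζω_n) = 4/4.95 = 0.808 s.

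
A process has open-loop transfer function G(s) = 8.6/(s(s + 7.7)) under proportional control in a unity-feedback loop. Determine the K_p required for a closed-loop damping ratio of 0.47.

Closed-loop characteristic equation: s² + 7.7s + K_p·8.6 = 0.
So ω_n = √(8.6K_p) and 2ζω_n = 7.7, giving ζ = 7.7/(2√(8.6K_p)).
Setting ζ = 0.47: √(8.6K_p) = 7.7/(2·0.47) = 8.191, so K_p = 67.1/8.6 = 7.8.

K_p = 7.8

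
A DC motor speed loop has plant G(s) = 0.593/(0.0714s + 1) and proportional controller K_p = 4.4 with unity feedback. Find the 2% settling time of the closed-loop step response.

T_s ≈ 0.0791 s

Closed loop: T(s) = K_p·G/(1+K_p·G) = 2.609/(0.0714s + 1 + 2.609), with pole at s = −(1 + 2.609)/0.0714 = −50.55.
τ = 1/50.55 = 0.01978 s, so 2% settling time ≈ 4τ = 0.0791 s.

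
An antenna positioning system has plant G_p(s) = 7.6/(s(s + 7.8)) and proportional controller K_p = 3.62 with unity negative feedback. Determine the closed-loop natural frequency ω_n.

ω_n = 5.25 rad/s

The closed-loop denominator is s(s+7.8) + 3.62·7.6 = s² + 7.8s + 27.51.
So ω_n² = 27.51 ⇒ ω_n = 5.245 rad/s, and ζ = 7.8/(2ω_n) = 0.744.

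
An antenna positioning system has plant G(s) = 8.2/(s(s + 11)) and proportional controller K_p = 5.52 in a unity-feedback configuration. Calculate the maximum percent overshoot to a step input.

The closed-loop denominator s² + 11s + 45.26 gives ω_n = √45.26 = 6.728 and ζ = 11/(2ω_n) = 0.8175.
%OS = 100·exp(−πζ/√(1−ζ²)) = 100·exp(−π·0.8175/√0.3317) = 1.16%.

1.16%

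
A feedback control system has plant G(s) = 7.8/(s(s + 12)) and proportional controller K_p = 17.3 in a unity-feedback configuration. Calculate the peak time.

T_p = 0.316 s

From 1 + K_pG(s) = 0: s² + 12s + 134.9 = 0 ⇒ ω_n = 11.62, ζ = 0.5165.
Damped frequency ω_d = ω_n√(1−ζ²) = 9.947 rad/s, so peak time T_p = π/ω_d = 0.316 s.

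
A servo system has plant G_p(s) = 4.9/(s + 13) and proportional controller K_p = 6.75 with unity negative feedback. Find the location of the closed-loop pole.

Closed-loop transfer function: T(s) = K_p·G_p(s)/(1 + K_p·G_p(s)) = 33.08/(s + 13 + 33.08) = 33.08/(s + 46.08).
The closed-loop pole is at s = −46.08.

s = -46.08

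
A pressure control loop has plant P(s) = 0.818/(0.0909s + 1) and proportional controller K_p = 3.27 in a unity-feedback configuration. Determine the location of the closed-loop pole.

s = -40.43

Closed loop: T(s) = K_p·P/(1+K_p·P) = 2.675/(0.0909s + 1 + 2.675), with pole at s = −(1 + 2.675)/0.0909 = −40.43.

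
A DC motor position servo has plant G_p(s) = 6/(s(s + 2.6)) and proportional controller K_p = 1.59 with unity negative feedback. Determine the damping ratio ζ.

With unity feedback the closed-loop characteristic equation is s² + 2.6s + 1.59·6 = s² + 2.6s + 9.54 = 0.
Matching s² + 2ζω_n s + ω_n²: ω_n = √9.54 = 3.089 rad/s and 2ζω_n = 2.6, so ζ = 2.6/(2·3.089) = 0.421.

ζ = 0.421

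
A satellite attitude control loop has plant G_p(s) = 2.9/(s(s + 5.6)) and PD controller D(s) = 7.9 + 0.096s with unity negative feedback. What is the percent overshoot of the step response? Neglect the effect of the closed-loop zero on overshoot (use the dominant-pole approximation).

Forward path: (7.9 + 0.096s)·2.9/(s(s+5.6)). The closed-loop characteristic equation is s² + (5.6 + 2.9·0.096)s + 2.9·7.9 = 0.
That is s² + 5.878s + 22.91 = 0, so ω_n = 4.786 rad/s and ζ = 5.878/(2·4.786) = 0.6141.
%OS = 100·exp(−πζ/√(1−ζ²)) = 8.68%.

8.68%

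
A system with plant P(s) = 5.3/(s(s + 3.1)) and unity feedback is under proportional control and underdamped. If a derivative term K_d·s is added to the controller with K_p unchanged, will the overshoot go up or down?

The derivative term adds K·K_d to the s-coefficient of the characteristic equation, raising 2ζω_n while ω_n is unchanged; ζ increases, so overshoot decreases.

decrease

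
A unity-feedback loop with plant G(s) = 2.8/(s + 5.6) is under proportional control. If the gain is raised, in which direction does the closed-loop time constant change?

decrease

The closed-loop bandwidth 5.6+K_p·2.8 grows with K_p, so τ shrinks.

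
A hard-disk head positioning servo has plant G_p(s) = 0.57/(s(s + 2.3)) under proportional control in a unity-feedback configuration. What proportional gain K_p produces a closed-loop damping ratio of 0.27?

Closed-loop characteristic equation: s² + 2.3s + K_p·0.57 = 0.
So ω_n = √(0.57K_p) and 2ζω_n = 2.3, giving ζ = 2.3/(2√(0.57K_p)).
Setting ζ = 0.27: √(0.57K_p) = 2.3/(2·0.27) = 4.259, so K_p = 18.14/0.57 = 31.8.

K_p = 31.8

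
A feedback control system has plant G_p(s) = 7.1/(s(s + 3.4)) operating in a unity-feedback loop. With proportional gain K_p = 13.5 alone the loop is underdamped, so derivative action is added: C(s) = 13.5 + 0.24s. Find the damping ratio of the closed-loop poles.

ζ = 0.261

Forward path: (13.5 + 0.24s)·7.1/(s(s+3.4)). The closed-loop characteristic equation is s² + (3.4 + 7.1·0.24)s + 7.1·13.5 = 0.
That is s² + 5.104s + 95.85 = 0, so ω_n = 9.79 rad/s and ζ = 5.104/(2·9.79) = 0.2607.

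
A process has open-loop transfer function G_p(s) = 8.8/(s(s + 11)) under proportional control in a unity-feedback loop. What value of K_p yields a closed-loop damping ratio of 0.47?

Closed-loop characteristic equation: s² + 11s + K_p·8.8 = 0.
So ω_n = √(8.8K_p) and 2ζω_n = 11, giving ζ = 11/(2√(8.8K_p)).
Setting ζ = 0.47: √(8.8K_p) = 11/(2·0.47) = 11.7, so K_p = 136.9/8.8 = 15.6.

K_p = 15.6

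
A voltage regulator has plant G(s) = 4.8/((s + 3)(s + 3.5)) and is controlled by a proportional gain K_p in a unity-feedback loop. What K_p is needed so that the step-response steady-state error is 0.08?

The loop is type 0, so e_ss(step) = 1/(1 + K_pos) with K_pos = K_p·G(0).
G(0) = 0.4571. Require 1/(1 + K_p·0.4571) = 0.08, so 1 + 0.4571·K_p = 12.5.
K_p = (12.5 − 1)/0.4571 = 25.2.

K_p = 25.2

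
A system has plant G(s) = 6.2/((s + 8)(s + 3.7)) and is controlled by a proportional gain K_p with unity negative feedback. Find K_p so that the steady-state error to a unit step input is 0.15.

K_p = 27.1

The loop is type 0, so e_ss(step) = 1/(1 + K_pos) with K_pos = K_p·G(0).
G(0) = 0.2095. Require 1/(1 + K_p·0.2095) = 0.15, so 1 + 0.2095·K_p = 6.667.
K_p = (6.667 − 1)/0.2095 = 27.1.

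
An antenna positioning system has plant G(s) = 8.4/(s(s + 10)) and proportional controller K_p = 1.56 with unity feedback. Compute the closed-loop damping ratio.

With unity feedback the closed-loop characteristic equation is s² + 10s + 1.56·8.4 = s² + 10s + 13.1 = 0.
Matching s² + 2ζω_n s + ω_n²: ω_n = √13.1 = 3.62 rad/s and 2ζω_n = 10, so ζ = 10/(2·3.62) = 1.38.

ζ = 1.38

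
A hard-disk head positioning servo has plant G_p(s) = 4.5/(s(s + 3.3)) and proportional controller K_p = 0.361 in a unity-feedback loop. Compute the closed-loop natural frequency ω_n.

ω_n = 1.27 rad/s

1 + K_p·G_p(s) = 0 gives s² + 3.3s + 1.624 = 0.
So ω_n² = 1.624 ⇒ ω_n = 1.275 rad/s, and ζ = 3.3/(2ω_n) = 1.29.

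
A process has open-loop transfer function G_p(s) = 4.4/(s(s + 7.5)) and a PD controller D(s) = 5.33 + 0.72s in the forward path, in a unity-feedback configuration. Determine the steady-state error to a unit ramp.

0.32

The loop has one pole at the origin (type 1). Velocity error constant K_v = lim_{s→0} s·D(s)G_p(s) = 5.33·4.4/7.5 = 3.127.
Steady-state error to a unit ramp: e_ss = 1/K_v = 0.32.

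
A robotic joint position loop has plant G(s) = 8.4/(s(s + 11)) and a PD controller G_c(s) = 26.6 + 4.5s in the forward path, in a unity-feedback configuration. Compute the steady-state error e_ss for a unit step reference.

0

The open loop G_c(s)G(s) has a pole at the origin (type 1), so the static position error constant is infinite and e_ss = 1/(1+∞) = 0.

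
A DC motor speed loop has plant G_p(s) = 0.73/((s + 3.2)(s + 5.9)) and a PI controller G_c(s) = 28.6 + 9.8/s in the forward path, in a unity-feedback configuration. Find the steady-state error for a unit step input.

0

The open loop G_c(s)G_p(s) has a pole at the origin (type 1), so the static position error constant is infinite and e_ss = 1/(1+∞) = 0.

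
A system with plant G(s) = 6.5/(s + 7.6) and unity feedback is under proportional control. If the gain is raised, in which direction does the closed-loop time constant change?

Closed-loop pole is at s = −(7.6+K_p·6.5); larger K_p moves it further left, so τ = 1/(7.6+K_p·6.5) decreases.

decrease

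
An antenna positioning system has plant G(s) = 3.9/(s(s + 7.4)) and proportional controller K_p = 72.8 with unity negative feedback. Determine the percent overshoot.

The closed-loop denominator s² + 7.4s + 283.9 gives ω_n = √283.9 = 16.85 and ζ = 7.4/(2ω_n) = 0.2196.
%OS = 100·exp(−πζ/√(1−ζ²)) = 100·exp(−π·0.2196/√0.9518) = 49.3%.

49.3%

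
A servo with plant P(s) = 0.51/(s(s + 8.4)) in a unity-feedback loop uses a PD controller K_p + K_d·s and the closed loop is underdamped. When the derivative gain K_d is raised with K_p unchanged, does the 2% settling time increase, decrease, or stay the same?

Characteristic equation s² + (8.4 + 0.51K_d)s + 0.51K_p = 0: raising K_d increases ζω_n = (8.4+0.51K_d)/2 while the loop stays underdamped, so T_s ≈ 4/(ζω_n) decreases.

decrease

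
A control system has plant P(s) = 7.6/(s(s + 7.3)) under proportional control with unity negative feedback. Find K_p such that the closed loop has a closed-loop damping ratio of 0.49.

Closed-loop characteristic equation: s² + 7.3s + K_p·7.6 = 0.
So ω_n = √(7.6K_p) and 2ζω_n = 7.3, giving ζ = 7.3/(2√(7.6K_p)).
Setting ζ = 0.49: √(7.6K_p) = 7.3/(2·0.49) = 7.449, so K_p = 55.49/7.6 = 7.3.

K_p = 7.3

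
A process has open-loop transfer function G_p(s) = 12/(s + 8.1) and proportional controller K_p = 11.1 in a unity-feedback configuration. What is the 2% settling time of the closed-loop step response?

Closed-loop transfer function: T(s) = K_p·G_p(s)/(1 + K_p·G_p(s)) = 133.2/(s + 8.1 + 133.2) = 133.2/(s + 141.3).
Time constant τ = 1/141.3 = 0.007077 s, so the 2% settling time is about 4τ = 0.0283 s.

T_s ≈ 0.0283 s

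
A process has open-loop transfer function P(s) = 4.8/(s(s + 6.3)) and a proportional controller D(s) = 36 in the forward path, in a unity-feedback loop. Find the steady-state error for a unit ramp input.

The loop has one pole at the origin (type 1). Velocity error constant K_v = lim_{s→0} s·D(s)P(s) = 36·4.8/6.3 = 27.43.
Steady-state error to a unit ramp: e_ss = 1/K_v = 0.0365.

0.0365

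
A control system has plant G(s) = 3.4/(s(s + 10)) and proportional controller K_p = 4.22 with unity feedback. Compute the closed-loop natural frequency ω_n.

The closed-loop denominator is s(s+10) + 4.22·3.4 = s² + 10s + 14.35.
So ω_n² = 14.35 ⇒ ω_n = 3.788 rad/s, and ζ = 10/(2ω_n) = 1.32.

ω_n = 3.79 rad/s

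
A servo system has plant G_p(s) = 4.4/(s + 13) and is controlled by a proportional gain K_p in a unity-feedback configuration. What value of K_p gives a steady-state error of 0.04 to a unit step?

The loop is type 0, so e_ss(step) = 1/(1 + K_pos) with K_pos = K_p·G_p(0).
G_p(0) = 0.3385. Require 1/(1 + K_p·0.3385) = 0.04, so 1 + 0.3385·K_p = 25.
K_p = (25 − 1)/0.3385 = 70.9.

K_p = 70.9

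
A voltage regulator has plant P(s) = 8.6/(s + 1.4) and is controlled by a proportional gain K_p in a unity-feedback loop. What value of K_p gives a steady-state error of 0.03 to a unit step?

The loop is type 0, so e_ss(step) = 1/(1 + K_pos) with K_pos = K_p·P(0).
P(0) = 6.143. Require 1/(1 + K_p·6.143) = 0.03, so 1 + 6.143·K_p = 33.33.
K_p = (33.33 − 1)/6.143 = 5.26.

K_p = 5.26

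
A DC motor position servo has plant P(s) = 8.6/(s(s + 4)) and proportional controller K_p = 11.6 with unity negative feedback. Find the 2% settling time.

T_s ≈ 2 s

Closed-loop characteristic equation: s² + 4s + 99.76 = 0, so ω_n = 9.988 rad/s and ζ = 4/(2·9.988) = 0.2002.
2% settling time T_s ≈ 4/(ζω_n) = 4/2 = 2 s.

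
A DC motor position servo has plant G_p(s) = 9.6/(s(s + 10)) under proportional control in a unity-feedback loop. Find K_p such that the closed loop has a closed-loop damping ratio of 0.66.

K_p = 5.98

Closed-loop characteristic equation: s² + 10s + K_p·9.6 = 0.
So ω_n = √(9.6K_p) and 2ζω_n = 10, giving ζ = 10/(2√(9.6K_p)).
Setting ζ = 0.66: √(9.6K_p) = 10/(2·0.66) = 7.576, so K_p = 57.39/9.6 = 5.98.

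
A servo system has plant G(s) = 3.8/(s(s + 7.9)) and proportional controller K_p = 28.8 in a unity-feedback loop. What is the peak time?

Closed-loop characteristic equation: s² + 7.9s + 109.4 = 0, so ω_n = 10.46 rad/s and ζ = 7.9/(2·10.46) = 0.3776.
Damped frequency ω_d = ω_n√(1−ζ²) = 9.687 rad/s, so peak time T_p = π/ω_d = 0.324 s.

T_p = 0.324 s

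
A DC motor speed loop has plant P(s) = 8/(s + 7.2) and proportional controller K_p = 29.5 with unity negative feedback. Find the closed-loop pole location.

s = -243.2

Closed-loop transfer function: T(s) = K_p·P(s)/(1 + K_p·P(s)) = 236/(s + 7.2 + 236) = 236/(s + 243.2).
The closed-loop pole is at s = −243.2.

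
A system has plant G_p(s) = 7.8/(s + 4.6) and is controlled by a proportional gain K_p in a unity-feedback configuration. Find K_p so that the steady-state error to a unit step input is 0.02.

K_p = 28.9

The loop is type 0, so e_ss(step) = 1/(1 + K_pos) with K_pos = K_p·G_p(0).
G_p(0) = 1.696. Require 1/(1 + K_p·1.696) = 0.02, so 1 + 1.696·K_p = 50.
K_p = (50 − 1)/1.696 = 28.9.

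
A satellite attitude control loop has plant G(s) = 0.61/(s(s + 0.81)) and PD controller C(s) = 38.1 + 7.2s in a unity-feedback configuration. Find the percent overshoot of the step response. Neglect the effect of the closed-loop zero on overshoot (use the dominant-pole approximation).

13.4%

Forward path: (38.1 + 7.2s)·0.61/(s(s+0.81)). The closed-loop characteristic equation is s² + (0.81 + 0.61·7.2)s + 0.61·38.1 = 0.
That is s² + 5.202s + 23.24 = 0, so ω_n = 4.821 rad/s and ζ = 5.202/(2·4.821) = 0.5395.
%OS = 100·exp(−πζ/√(1−ζ²)) = 13.4%.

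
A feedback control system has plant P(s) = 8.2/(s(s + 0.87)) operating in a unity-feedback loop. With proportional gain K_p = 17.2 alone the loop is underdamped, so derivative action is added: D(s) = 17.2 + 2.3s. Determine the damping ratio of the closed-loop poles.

Forward path: (17.2 + 2.3s)·8.2/(s(s+0.87)). The closed-loop characteristic equation is s² + (0.87 + 8.2·2.3)s + 8.2·17.2 = 0.
That is s² + 19.73s + 141 = 0, so ω_n = 11.88 rad/s and ζ = 19.73/(2·11.88) = 0.8307.

ζ = 0.831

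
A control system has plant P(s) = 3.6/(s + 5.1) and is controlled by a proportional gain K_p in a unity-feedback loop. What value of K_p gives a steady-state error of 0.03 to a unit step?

K_p = 45.8

For a type-0 loop with proportional control, e_ss = 1/(1 + K_p·P(0)).
P(0) = 0.7059. Require 1/(1 + K_p·0.7059) = 0.03, so 1 + 0.7059·K_p = 33.33.
K_p = (33.33 − 1)/0.7059 = 45.8.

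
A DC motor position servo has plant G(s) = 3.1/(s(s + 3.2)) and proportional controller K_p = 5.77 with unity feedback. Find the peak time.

Closed-loop characteristic equation: s² + 3.2s + 17.89 = 0, so ω_n = 4.229 rad/s and ζ = 3.2/(2·4.229) = 0.3783.
Damped frequency ω_d = ω_n√(1−ζ²) = 3.915 rad/s, so peak time T_p = π/ω_d = 0.802 s.

T_p = 0.802 s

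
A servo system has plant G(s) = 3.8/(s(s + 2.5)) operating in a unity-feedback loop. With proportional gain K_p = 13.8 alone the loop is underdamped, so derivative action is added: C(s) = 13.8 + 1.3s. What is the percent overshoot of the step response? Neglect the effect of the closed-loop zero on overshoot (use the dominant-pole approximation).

15.2%

Forward path: (13.8 + 1.3s)·3.8/(s(s+2.5)). The closed-loop characteristic equation is s² + (2.5 + 3.8·1.3)s + 3.8·13.8 = 0.
That is s² + 7.44s + 52.44 = 0, so ω_n = 7.242 rad/s and ζ = 7.44/(2·7.242) = 0.5137.
%OS = 100·exp(−πζ/√(1−ζ²)) = 15.2%.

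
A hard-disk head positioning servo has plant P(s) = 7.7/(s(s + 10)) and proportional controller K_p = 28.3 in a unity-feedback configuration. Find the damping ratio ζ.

ζ = 0.339

1 + K_p·P(s) = 0 gives s² + 10s + 217.9 = 0.
So ω_n² = 217.9 ⇒ ω_n = 14.76 rad/s, and ζ = 10/(2ω_n) = 0.339.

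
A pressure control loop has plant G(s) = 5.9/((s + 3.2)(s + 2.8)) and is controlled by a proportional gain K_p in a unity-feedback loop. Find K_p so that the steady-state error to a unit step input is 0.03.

Steady-state error for a unit step on this type-0 loop is 1/(1 + K_p·G(0)).
G(0) = 0.6585. Require 1/(1 + K_p·0.6585) = 0.03, so 1 + 0.6585·K_p = 33.33.
K_p = (33.33 − 1)/0.6585 = 49.1.

K_p = 49.1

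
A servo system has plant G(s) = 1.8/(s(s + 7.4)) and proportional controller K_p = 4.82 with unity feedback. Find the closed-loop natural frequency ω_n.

ω_n = 2.95 rad/s

1 + K_p·G(s) = 0 gives s² + 7.4s + 8.676 = 0.
So ω_n² = 8.676 ⇒ ω_n = 2.946 rad/s, and ζ = 7.4/(2ω_n) = 1.26.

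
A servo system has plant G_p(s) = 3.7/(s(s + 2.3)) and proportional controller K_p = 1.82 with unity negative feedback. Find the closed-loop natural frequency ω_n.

ω_n = 2.59 rad/s

With unity feedback the closed-loop characteristic equation is s² + 2.3s + 1.82·3.7 = s² + 2.3s + 6.734 = 0.
Matching s² + 2ζω_n s + ω_n²: ω_n = √6.734 = 2.595 rad/s and 2ζω_n = 2.3, so ζ = 2.3/(2·2.595) = 0.443.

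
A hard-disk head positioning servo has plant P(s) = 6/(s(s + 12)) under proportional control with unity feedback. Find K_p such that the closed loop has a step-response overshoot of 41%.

K_p = 80.5

From %OS = 100·exp(−πζ/√(1−ζ²)) = 41%, ζ = −ln(0.41)/√(π²+ln²(0.41)) = 0.273.
Characteristic equation s² + 12s + 6K_p = 0 gives ζ = 12/(2√(6K_p)).
Setting ζ = 0.273: √(6K_p) = 12/(2·0.273) = 21.98, so K_p = 483/6 = 80.5.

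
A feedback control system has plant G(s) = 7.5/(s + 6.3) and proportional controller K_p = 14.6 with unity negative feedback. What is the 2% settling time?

Closed-loop transfer function: T(s) = K_p·G(s)/(1 + K_p·G(s)) = 109.5/(s + 6.3 + 109.5) = 109.5/(s + 115.8).
Time constant τ = 1/115.8 = 0.008636 s, so the 2% settling time is about 4τ = 0.0345 s.

T_s ≈ 0.0345 s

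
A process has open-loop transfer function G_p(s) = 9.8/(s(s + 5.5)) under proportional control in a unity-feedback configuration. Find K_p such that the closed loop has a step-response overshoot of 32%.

K_p = 6.64

From %OS = 100·exp(−πζ/√(1−ζ²)) = 32%, ζ = −ln(0.32)/√(π²+ln²(0.32)) = 0.341.
Characteristic equation s² + 5.5s + 9.8K_p = 0 gives ζ = 5.5/(2√(9.8K_p)).
Setting ζ = 0.341: √(9.8K_p) = 5.5/(2·0.341) = 8.065, so K_p = 65.05/9.8 = 6.64.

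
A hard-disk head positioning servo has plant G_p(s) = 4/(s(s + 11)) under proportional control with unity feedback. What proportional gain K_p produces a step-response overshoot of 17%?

K_p = 31.3

From %OS = 100·exp(−πζ/√(1−ζ²)) = 17%, ζ = −ln(0.17)/√(π²+ln²(0.17)) = 0.4913.
Characteristic equation s² + 11s + 4K_p = 0 gives ζ = 11/(2√(4K_p)).
Setting ζ = 0.4913: √(4K_p) = 11/(2·0.4913) = 11.2, so K_p = 125.3/4 = 31.3.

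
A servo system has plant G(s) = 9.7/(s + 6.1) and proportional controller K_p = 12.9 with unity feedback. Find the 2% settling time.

Closed-loop transfer function: T(s) = K_p·G(s)/(1 + K_p·G(s)) = 125.1/(s + 6.1 + 125.1) = 125.1/(s + 131.2).
Time constant τ = 1/131.2 = 0.00762 s, so the 2% settling time is about 4τ = 0.0305 s.

T_s ≈ 0.0305 s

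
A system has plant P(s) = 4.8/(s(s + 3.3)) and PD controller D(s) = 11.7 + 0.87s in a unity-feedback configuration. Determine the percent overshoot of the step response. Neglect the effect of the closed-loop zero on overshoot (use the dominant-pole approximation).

16.4%

Forward path: (11.7 + 0.87s)·4.8/(s(s+3.3)). The closed-loop characteristic equation is s² + (3.3 + 4.8·0.87)s + 4.8·11.7 = 0.
That is s² + 7.476s + 56.16 = 0, so ω_n = 7.494 rad/s and ζ = 7.476/(2·7.494) = 0.4988.
%OS = 100·exp(−πζ/√(1−ζ²)) = 16.4%.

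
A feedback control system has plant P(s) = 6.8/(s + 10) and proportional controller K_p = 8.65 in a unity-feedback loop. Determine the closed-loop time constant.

τ = 0.0145 s

Closed-loop transfer function: T(s) = K_p·P(s)/(1 + K_p·P(s)) = 58.82/(s + 10 + 58.82) = 58.82/(s + 68.82).
Time constant τ = 1/68.82 = 0.0145 s.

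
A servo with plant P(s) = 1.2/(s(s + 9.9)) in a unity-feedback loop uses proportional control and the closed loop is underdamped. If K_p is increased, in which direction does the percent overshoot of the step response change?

increase

Characteristic equation s² + 9.9s + K_p·1.2 = 0: raising K_p raises ω_n while 2ζω_n = 9.9 is fixed, so ζ falls and overshoot grows.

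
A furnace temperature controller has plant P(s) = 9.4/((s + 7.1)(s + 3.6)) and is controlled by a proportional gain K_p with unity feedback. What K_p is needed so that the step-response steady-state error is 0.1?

The loop is type 0, so e_ss(step) = 1/(1 + K_pos) with K_pos = K_p·P(0).
P(0) = 0.3678. Require 1/(1 + K_p·0.3678) = 0.1, so 1 + 0.3678·K_p = 10.
K_p = (10 − 1)/0.3678 = 24.5.

K_p = 24.5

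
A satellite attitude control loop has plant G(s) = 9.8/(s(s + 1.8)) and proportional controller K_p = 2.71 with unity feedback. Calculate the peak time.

T_p = 0.619 s

Closed-loop characteristic equation: s² + 1.8s + 26.56 = 0, so ω_n = 5.153 rad/s and ζ = 1.8/(2·5.153) = 0.1746.
Damped frequency ω_d = ω_n√(1−ζ²) = 5.074 rad/s, so peak time T_p = π/ω_d = 0.619 s.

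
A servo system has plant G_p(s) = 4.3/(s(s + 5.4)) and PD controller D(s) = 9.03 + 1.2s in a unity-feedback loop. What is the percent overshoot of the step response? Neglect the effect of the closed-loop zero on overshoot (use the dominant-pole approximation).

0.665%

Forward path: (9.03 + 1.2s)·4.3/(s(s+5.4)). The closed-loop characteristic equation is s² + (5.4 + 4.3·1.2)s + 4.3·9.03 = 0.
That is s² + 10.56s + 38.83 = 0, so ω_n = 6.231 rad/s and ζ = 10.56/(2·6.231) = 0.8473.
%OS = 100·exp(−πζ/√(1−ζ²)) = 0.665%.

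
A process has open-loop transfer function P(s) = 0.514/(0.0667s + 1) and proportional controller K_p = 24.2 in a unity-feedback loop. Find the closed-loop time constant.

Closed loop: T(s) = K_p·P/(1+K_p·P) = 12.44/(0.0667s + 1 + 12.44), with pole at s = −(1 + 12.44)/0.0667 = −201.5.
Closed-loop time constant τ = 1/201.5 = 0.00496 s.

τ = 0.00496 s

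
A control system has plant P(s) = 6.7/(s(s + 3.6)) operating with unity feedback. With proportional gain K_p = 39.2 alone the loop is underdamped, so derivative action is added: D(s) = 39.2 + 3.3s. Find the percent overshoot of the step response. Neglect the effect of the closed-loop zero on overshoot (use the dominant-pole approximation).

1.67%

Forward path: (39.2 + 3.3s)·6.7/(s(s+3.6)). The closed-loop characteristic equation is s² + (3.6 + 6.7·3.3)s + 6.7·39.2 = 0.
That is s² + 25.71s + 262.6 = 0, so ω_n = 16.21 rad/s and ζ = 25.71/(2·16.21) = 0.7932.
%OS = 100·exp(−πζ/√(1−ζ²)) = 1.67%.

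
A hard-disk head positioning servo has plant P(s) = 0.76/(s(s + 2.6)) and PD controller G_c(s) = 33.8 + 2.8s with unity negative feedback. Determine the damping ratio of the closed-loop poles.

Forward path: (33.8 + 2.8s)·0.76/(s(s+2.6)). The closed-loop characteristic equation is s² + (2.6 + 0.76·2.8)s + 0.76·33.8 = 0.
That is s² + 4.728s + 25.69 = 0, so ω_n = 5.068 rad/s and ζ = 4.728/(2·5.068) = 0.4664.

ζ = 0.466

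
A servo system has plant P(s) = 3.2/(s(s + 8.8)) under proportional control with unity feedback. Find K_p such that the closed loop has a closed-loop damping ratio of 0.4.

Closed-loop characteristic equation: s² + 8.8s + K_p·3.2 = 0.
So ω_n = √(3.2K_p) and 2ζω_n = 8.8, giving ζ = 8.8/(2√(3.2K_p)).
Setting ζ = 0.4: √(3.2K_p) = 8.8/(2·0.4) = 11, so K_p = 121/3.2 = 37.8.

K_p = 37.8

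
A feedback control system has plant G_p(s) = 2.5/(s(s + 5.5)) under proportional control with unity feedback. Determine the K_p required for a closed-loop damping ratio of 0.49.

K_p = 12.6

Closed-loop characteristic equation: s² + 5.5s + K_p·2.5 = 0.
So ω_n = √(2.5K_p) and 2ζω_n = 5.5, giving ζ = 5.5/(2√(2.5K_p)).
Setting ζ = 0.49: √(2.5K_p) = 5.5/(2·0.49) = 5.612, so K_p = 31.5/2.5 = 12.6.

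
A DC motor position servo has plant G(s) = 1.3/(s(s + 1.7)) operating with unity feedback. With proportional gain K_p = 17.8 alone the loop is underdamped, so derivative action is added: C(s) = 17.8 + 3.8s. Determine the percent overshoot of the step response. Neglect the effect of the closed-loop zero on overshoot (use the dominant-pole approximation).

Forward path: (17.8 + 3.8s)·1.3/(s(s+1.7)). The closed-loop characteristic equation is s² + (1.7 + 1.3·3.8)s + 1.3·17.8 = 0.
That is s² + 6.64s + 23.14 = 0, so ω_n = 4.81 rad/s and ζ = 6.64/(2·4.81) = 0.6902.
%OS = 100·exp(−πζ/√(1−ζ²)) = 5%.

5%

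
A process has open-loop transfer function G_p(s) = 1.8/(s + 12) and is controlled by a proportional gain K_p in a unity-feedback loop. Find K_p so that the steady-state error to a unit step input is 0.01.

K_p = 660

Steady-state error for a unit step on this type-0 loop is 1/(1 + K_p·G_p(0)).
G_p(0) = 0.15. Require 1/(1 + K_p·0.15) = 0.01, so 1 + 0.15·K_p = 100.
K_p = (100 − 1)/0.15 = 660.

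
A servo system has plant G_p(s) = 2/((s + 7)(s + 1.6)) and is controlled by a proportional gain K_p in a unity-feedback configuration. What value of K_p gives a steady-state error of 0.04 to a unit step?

K_p = 134

For a type-0 loop with proportional control, e_ss = 1/(1 + K_p·G_p(0)).
G_p(0) = 0.1786. Require 1/(1 + K_p·0.1786) = 0.04, so 1 + 0.1786·K_p = 25.
K_p = (25 − 1)/0.1786 = 134.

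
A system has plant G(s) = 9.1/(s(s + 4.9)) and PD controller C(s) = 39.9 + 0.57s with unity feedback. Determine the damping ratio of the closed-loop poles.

ζ = 0.265

Forward path: (39.9 + 0.57s)·9.1/(s(s+4.9)). The closed-loop characteristic equation is s² + (4.9 + 9.1·0.57)s + 9.1·39.9 = 0.
That is s² + 10.09s + 363.1 = 0, so ω_n = 19.05 rad/s and ζ = 10.09/(2·19.05) = 0.2647.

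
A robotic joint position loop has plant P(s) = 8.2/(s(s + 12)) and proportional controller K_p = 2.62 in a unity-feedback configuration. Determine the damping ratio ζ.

1 + K_p·P(s) = 0 gives s² + 12s + 21.48 = 0.
So ω_n² = 21.48 ⇒ ω_n = 4.635 rad/s, and ζ = 12/(2ω_n) = 1.29.

ζ = 1.29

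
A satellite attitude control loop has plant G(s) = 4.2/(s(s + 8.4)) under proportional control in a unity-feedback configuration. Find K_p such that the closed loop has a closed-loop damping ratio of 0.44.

K_p = 21.7

Closed-loop characteristic equation: s² + 8.4s + K_p·4.2 = 0.
So ω_n = √(4.2K_p) and 2ζω_n = 8.4, giving ζ = 8.4/(2√(4.2K_p)).
Setting ζ = 0.44: √(4.2K_p) = 8.4/(2·0.44) = 9.545, so K_p = 91.12/4.2 = 21.7.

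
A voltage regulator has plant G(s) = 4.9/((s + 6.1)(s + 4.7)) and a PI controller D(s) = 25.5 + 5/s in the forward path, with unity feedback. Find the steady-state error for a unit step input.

The open loop D(s)G(s) has a pole at the origin (type 1), so the static position error constant is infinite and e_ss = 1/(1+∞) = 0.

0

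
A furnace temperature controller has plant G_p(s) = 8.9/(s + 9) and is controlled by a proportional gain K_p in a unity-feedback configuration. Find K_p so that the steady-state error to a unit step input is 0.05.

Steady-state error for a unit step on this type-0 loop is 1/(1 + K_p·G_p(0)).
G_p(0) = 0.9889. Require 1/(1 + K_p·0.9889) = 0.05, so 1 + 0.9889·K_p = 20.
K_p = (20 − 1)/0.9889 = 19.2.

K_p = 19.2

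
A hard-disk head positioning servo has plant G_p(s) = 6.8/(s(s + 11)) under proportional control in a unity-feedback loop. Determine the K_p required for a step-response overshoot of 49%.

K_p = 90.7

From %OS = 100·exp(−πζ/√(1−ζ²)) = 49%, ζ = −ln(0.49)/√(π²+ln²(0.49)) = 0.2214.
Characteristic equation s² + 11s + 6.8K_p = 0 gives ζ = 11/(2√(6.8K_p)).
Setting ζ = 0.2214: √(6.8K_p) = 11/(2·0.2214) = 24.84, so K_p = 617/6.8 = 90.7.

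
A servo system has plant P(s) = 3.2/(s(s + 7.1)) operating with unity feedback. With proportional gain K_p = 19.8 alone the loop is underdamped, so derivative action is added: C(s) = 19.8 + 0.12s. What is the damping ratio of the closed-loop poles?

ζ = 0.47

Forward path: (19.8 + 0.12s)·3.2/(s(s+7.1)). The closed-loop characteristic equation is s² + (7.1 + 3.2·0.12)s + 3.2·19.8 = 0.
That is s² + 7.484s + 63.36 = 0, so ω_n = 7.96 rad/s and ζ = 7.484/(2·7.96) = 0.4701.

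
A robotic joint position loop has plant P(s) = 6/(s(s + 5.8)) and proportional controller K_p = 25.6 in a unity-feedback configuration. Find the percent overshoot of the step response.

From 1 + K_pP(s) = 0: s² + 5.8s + 153.6 = 0 ⇒ ω_n = 12.39, ζ = 0.234.
%OS = 100·exp(−πζ/√(1−ζ²)) = 100·exp(−π·0.234/√0.9452) = 46.9%.

46.9%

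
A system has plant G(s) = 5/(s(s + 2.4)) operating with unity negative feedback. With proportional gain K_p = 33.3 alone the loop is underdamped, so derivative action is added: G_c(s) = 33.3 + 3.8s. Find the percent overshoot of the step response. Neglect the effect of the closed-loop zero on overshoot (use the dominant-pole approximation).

Forward path: (33.3 + 3.8s)·5/(s(s+2.4)). The closed-loop characteristic equation is s² + (2.4 + 5·3.8)s + 5·33.3 = 0.
That is s² + 21.4s + 166.5 = 0, so ω_n = 12.9 rad/s and ζ = 21.4/(2·12.9) = 0.8292.
%OS = 100·exp(−πζ/√(1−ζ²)) = 0.946%.

0.946%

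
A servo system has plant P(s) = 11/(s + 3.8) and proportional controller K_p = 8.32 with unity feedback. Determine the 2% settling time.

Closed-loop transfer function: T(s) = K_p·P(s)/(1 + K_p·P(s)) = 91.52/(s + 3.8 + 91.52) = 91.52/(s + 95.32).
Time constant τ = 1/95.32 = 0.01049 s, so the 2% settling time is about 4τ = 0.042 s.

T_s ≈ 0.042 s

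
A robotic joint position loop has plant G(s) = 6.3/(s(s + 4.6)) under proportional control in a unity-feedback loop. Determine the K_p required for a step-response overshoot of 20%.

K_p = 4.04

From %OS = 100·exp(−πζ/√(1−ζ²)) = 20%, ζ = −ln(0.2)/√(π²+ln²(0.2)) = 0.4559.
Characteristic equation s² + 4.6s + 6.3K_p = 0 gives ζ = 4.6/(2√(6.3K_p)).
Setting ζ = 0.4559: √(6.3K_p) = 4.6/(2·0.4559) = 5.044, so K_p = 25.45/6.3 = 4.04.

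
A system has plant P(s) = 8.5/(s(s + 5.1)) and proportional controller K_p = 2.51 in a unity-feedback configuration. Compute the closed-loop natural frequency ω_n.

1 + K_p·P(s) = 0 gives s² + 5.1s + 21.33 = 0.
So ω_n² = 21.33 ⇒ ω_n = 4.619 rad/s, and ζ = 5.1/(2ω_n) = 0.552.

ω_n = 4.62 rad/s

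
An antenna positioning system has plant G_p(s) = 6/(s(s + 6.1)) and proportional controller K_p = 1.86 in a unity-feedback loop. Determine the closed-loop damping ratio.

With unity feedback the closed-loop characteristic equation is s² + 6.1s + 1.86·6 = s² + 6.1s + 11.16 = 0.
Matching s² + 2ζω_n s + ω_n²: ω_n = √11.16 = 3.341 rad/s and 2ζω_n = 6.1, so ζ = 6.1/(2·3.341) = 0.913.

ζ = 0.913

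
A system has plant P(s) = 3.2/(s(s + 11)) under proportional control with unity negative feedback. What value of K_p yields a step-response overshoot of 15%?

K_p = 35.4

From %OS = 100·exp(−πζ/√(1−ζ²)) = 15%, ζ = −ln(0.15)/√(π²+ln²(0.15)) = 0.5169.
Characteristic equation s² + 11s + 3.2K_p = 0 gives ζ = 11/(2√(3.2K_p)).
Setting ζ = 0.5169: √(3.2K_p) = 11/(2·0.5169) = 10.64, so K_p = 113.2/3.2 = 35.4.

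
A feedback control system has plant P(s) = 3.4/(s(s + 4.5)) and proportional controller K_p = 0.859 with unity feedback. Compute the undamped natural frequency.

The closed-loop denominator is s(s+4.5) + 0.859·3.4 = s² + 4.5s + 2.921.
Matching s² + 2ζω_n s + ω_n²: ω_n = √2.921 = 1.709 rad/s and 2ζω_n = 4.5, so ζ = 4.5/(2·1.709) = 1.32.

ω_n = 1.71 rad/s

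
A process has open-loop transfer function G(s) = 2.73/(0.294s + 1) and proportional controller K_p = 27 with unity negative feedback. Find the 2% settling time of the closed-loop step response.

T_s ≈ 0.0157 s

Closed loop: T(s) = K_p·G/(1+K_p·G) = 73.71/(0.294s + 1 + 73.71), with pole at s = −(1 + 73.71)/0.294 = −254.1.
τ = 1/254.1 = 0.003935 s, so 2% settling time ≈ 4τ = 0.0157 s.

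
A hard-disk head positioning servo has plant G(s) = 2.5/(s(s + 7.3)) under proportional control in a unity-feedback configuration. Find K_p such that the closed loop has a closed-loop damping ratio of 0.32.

Closed-loop characteristic equation: s² + 7.3s + K_p·2.5 = 0.
So ω_n = √(2.5K_p) and 2ζω_n = 7.3, giving ζ = 7.3/(2√(2.5K_p)).
Setting ζ = 0.32: √(2.5K_p) = 7.3/(2·0.32) = 11.41, so K_p = 130.1/2.5 = 52.

K_p = 52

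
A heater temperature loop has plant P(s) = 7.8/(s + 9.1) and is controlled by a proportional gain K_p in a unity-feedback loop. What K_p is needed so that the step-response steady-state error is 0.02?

K_p = 57.2

For a type-0 loop with proportional control, e_ss = 1/(1 + K_p·P(0)).
P(0) = 0.8571. Require 1/(1 + K_p·0.8571) = 0.02, so 1 + 0.8571·K_p = 50.
K_p = (50 − 1)/0.8571 = 57.2.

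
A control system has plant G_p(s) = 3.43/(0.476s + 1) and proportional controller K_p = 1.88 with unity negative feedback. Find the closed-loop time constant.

τ = 0.0639 s

Closed loop: T(s) = K_p·G_p/(1+K_p·G_p) = 6.448/(0.476s + 1 + 6.448), with pole at s = −(1 + 6.448)/0.476 = −15.65.
Closed-loop time constant τ = 1/15.65 = 0.0639 s.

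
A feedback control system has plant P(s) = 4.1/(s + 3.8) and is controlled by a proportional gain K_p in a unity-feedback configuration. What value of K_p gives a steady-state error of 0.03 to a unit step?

K_p = 30

The loop is type 0, so e_ss(step) = 1/(1 + K_pos) with K_pos = K_p·P(0).
P(0) = 1.079. Require 1/(1 + K_p·1.079) = 0.03, so 1 + 1.079·K_p = 33.33.
K_p = (33.33 − 1)/1.079 = 30.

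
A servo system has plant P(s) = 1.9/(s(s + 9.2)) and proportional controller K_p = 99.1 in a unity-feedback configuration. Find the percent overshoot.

From 1 + K_pP(s) = 0: s² + 9.2s + 188.3 = 0 ⇒ ω_n = 13.72, ζ = 0.3352.
%OS = 100·exp(−πζ/√(1−ζ²)) = 100·exp(−π·0.3352/√0.8876) = 32.7%.

32.7%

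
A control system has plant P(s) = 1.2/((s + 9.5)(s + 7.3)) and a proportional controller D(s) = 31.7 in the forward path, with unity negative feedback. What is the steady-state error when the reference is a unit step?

The loop is type 0. Static position error constant K_pos = D(0)·P(0) = 31.7·0.0173 = 0.5485.
Steady-state error to a unit step: e_ss = 1/(1+K_pos) = 1/1.549 = 0.646.

0.646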